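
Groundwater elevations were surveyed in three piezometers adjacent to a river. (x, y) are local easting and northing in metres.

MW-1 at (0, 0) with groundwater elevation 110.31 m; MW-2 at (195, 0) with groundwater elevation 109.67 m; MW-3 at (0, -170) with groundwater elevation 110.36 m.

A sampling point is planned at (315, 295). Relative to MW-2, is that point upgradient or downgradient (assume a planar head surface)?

downgradient

∂h/∂x = (109.67 − 110.31) / (195 − 0) = -0.003282
∂h/∂y = (110.36 − 110.31) / (-170 − 0) = -0.0002941
Head at (315, 295) = 110.31 + (-0.003282)·(315) + (-0.0002941)·(295) = 109.19 m.
That is lower than the 109.67 m at MW-2, so the point is downgradient.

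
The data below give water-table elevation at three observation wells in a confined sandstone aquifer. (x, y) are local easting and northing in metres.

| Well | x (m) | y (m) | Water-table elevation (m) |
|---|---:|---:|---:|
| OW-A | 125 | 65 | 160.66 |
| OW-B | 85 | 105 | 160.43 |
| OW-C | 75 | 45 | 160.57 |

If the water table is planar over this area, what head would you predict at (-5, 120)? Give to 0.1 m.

160.1 m

Differences from OW-A: to OW-B (Δx, Δy, Δh) = (-40, 40, -0.23); to OW-C = (-50, -20, -0.09).
Solve a·Δx + b·Δy = Δh: det = (-40)·(-20) − (-50)·40 = 2800.
∂h/∂x = [(-0.23)·(-20) − (-0.09)·40] / 2800 = +0.002929
∂h/∂y = [(-40)·(-0.09) − (-50)·(-0.23)] / 2800 = -0.002821
h(-5, 120) = 160.66 + (+0.002929)·(-130) + (-0.002821)·(55) = 160.66 -0.381 -0.155 = 160.124 m.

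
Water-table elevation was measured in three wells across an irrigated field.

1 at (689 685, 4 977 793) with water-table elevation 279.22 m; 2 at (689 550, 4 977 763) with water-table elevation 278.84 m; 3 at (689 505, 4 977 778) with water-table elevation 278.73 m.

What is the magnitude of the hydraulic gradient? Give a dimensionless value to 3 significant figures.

Differences from 1: to 2 (Δx, Δy, Δh) = (-135, -30, -0.38); to 3 = (-180, -15, -0.49).
Solve a·Δx + b·Δy = Δh: det = (-135)·(-15) − (-180)·(-30) = -3375.
∂h/∂x = [(-0.38)·(-15) − (-0.49)·(-30)] / -3375 = +0.002667
∂h/∂y = [(-135)·(-0.49) − (-180)·(-0.38)] / -3375 = +0.0006667
|∇h| = √(0.002667² + 0.0006667²) = 0.002749

0.00275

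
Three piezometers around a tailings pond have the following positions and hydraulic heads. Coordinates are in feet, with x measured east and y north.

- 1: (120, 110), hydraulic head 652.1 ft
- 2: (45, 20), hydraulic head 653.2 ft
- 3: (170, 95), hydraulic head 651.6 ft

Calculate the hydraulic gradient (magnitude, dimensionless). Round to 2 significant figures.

0.011

Differences from 1: to 2 (Δx, Δy, Δh) = (-75, -90, +1.1); to 3 = (50, -15, -0.5).
Solve a·Δx + b·Δy = Δh: det = (-75)·(-15) − 50·(-90) = 5625.
∂h/∂x = [(+1.1)·(-15) − (-0.5)·(-90)] / 5625 = -0.01093
∂h/∂y = [(-75)·(-0.5) − 50·(+1.1)] / 5625 = -0.003111
|∇h| = √(-0.01093² + -0.003111²) = 0.01136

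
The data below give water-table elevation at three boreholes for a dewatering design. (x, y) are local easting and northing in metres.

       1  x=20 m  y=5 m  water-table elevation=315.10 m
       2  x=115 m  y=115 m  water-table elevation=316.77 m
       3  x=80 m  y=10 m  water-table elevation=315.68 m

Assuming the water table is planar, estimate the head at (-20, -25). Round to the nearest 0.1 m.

Differences from 1: to 2 (Δx, Δy, Δh) = (95, 110, +1.67); to 3 = (60, 5, +0.58).
Determinant of the coordinate differences = 95·5 − 60·110 = -6125.
∂h/∂x = [(+1.67)·5 − (+0.58)·110] / -6125 = +0.009053
∂h/∂y = [95·(+0.58) − 60·(+1.67)] / -6125 = +0.007363
h(-20, -25) = 315.10 + (+0.009053)·(-40) + (+0.007363)·(-30) = 315.10 -0.362 -0.221 = 314.517 m.

314.5 m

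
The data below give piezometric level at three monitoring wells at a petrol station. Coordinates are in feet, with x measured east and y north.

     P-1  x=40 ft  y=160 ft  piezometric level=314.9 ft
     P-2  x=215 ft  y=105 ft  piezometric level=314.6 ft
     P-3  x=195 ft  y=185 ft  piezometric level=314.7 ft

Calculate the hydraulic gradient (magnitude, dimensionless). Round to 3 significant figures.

0.00169

Three-point gradient (reference P-1): Δ to P-2 = (175, -55, -0.3), Δ to P-3 = (155, 25, -0.2).
∂h/∂x = -0.001434, ∂h/∂y = +0.0008915 (det = 12900).
|∇h| = √(-0.001434² + 0.0008915²) = 0.001689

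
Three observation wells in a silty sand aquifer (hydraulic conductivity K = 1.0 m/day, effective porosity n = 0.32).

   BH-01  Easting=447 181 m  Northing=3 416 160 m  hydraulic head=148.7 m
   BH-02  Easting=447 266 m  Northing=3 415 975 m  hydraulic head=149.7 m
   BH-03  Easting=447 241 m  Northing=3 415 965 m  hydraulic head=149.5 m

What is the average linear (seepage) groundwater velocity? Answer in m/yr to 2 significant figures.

9.9 m/yr

Differences from BH-01: to BH-02 (Δx, Δy, Δh) = (85, -185, +1.0); to BH-03 = (60, -195, +0.8).
Solve a·Δx + b·Δy = Δh: det = 85·(-195) − 60·(-185) = -5475.
∂h/∂x = [(+1.0)·(-195) − (+0.8)·(-185)] / -5475 = +0.008584
∂h/∂y = [85·(+0.8) − 60·(+1.0)] / -5475 = -0.001461
|∇h| = √(0.008584² + -0.001461²) = 0.008707
Seepage velocity v = K·i/n = 1.0 × 0.008707 / 0.32 = 0.02721 m/day = 9.938 m/yr.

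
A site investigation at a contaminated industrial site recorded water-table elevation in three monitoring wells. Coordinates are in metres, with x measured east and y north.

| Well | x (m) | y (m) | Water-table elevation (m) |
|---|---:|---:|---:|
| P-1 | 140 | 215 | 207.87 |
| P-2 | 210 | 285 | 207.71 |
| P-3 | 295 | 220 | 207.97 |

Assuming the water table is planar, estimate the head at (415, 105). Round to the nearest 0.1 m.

208.4 m

Differences from P-1: to P-2 (Δx, Δy, Δh) = (70, 70, -0.16); to P-3 = (155, 5, +0.10).
Solve a·Δx + b·Δy = Δh: det = 70·5 − 155·70 = -10500.
∂h/∂x = [(-0.16)·5 − (+0.10)·70] / -10500 = +0.0007429
∂h/∂y = [70·(+0.10) − 155·(-0.16)] / -10500 = -0.003029
h(415, 105) = 207.87 + (+0.0007429)·(275) + (-0.003029)·(-110) = 207.87 +0.204 +0.333 = 208.407 m.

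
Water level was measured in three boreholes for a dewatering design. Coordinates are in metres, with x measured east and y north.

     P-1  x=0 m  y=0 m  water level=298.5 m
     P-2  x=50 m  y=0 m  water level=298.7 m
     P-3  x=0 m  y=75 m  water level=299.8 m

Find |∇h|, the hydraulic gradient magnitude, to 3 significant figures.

∂h/∂x = (298.7 − 298.5) / (50 − 0) = +0.004000
∂h/∂y = (299.8 − 298.5) / (75 − 0) = +0.01733
|∇h| = √(0.004000² + 0.01733²) = 0.01779

0.0178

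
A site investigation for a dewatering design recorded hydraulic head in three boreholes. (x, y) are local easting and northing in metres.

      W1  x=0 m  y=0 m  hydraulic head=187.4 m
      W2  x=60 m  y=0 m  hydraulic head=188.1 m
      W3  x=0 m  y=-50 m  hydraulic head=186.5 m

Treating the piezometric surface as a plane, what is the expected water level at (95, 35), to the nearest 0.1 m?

∂h/∂x = (188.1 − 187.4) / (60 − 0) = +0.01167
∂h/∂y = (186.5 − 187.4) / (-50 − 0) = +0.01800
h(95, 35) = 187.4 + (+0.01167)·(95) + (+0.01800)·(35) = 187.4 +1.108 +0.630 = 189.138 m.

189.1 m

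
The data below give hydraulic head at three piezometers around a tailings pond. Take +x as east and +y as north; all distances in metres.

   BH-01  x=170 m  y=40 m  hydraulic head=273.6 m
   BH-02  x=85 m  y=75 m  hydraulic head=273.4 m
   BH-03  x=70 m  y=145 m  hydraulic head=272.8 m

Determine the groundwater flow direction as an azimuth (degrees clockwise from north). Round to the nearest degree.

With h = a·x + b·y + c and BH-01 as origin, the differences give:
  (-85)·a + 35·b = -0.2
  (-100)·a + 105·b = -0.8
Eliminate b (×105 and ×35, subtract): -5425·a = 7.00 → a = ∂h/∂x = -0.001290
Back-substitute: b = ∂h/∂y = -0.008848.
Flow direction (−∇h) has components (+0.001290 E, +0.008848 N).
Azimuth = atan2(E, N) = atan2(+0.001290, +0.008848) = 8.3° ≈ 008°.

008°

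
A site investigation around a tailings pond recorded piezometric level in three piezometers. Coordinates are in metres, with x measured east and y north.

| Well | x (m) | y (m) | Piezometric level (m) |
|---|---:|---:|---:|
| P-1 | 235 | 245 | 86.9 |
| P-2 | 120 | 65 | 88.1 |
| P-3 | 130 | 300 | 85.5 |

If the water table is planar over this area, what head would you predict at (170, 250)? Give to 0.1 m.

86.4 m

With h = a·x + b·y + c and P-1 as origin, the differences give:
  (-115)·a + (-180)·b = +1.2
  (-105)·a + 55·b = -1.4
Eliminate b (×55 and ×(-180), subtract): -25225·a = -186.00 → a = ∂h/∂x = +0.007374
Back-substitute: b = ∂h/∂y = -0.01138.
h(170, 250) = 86.9 + (+0.007374)·(-65) + (-0.01138)·(5) = 86.9 -0.479 -0.057 = 86.364 m.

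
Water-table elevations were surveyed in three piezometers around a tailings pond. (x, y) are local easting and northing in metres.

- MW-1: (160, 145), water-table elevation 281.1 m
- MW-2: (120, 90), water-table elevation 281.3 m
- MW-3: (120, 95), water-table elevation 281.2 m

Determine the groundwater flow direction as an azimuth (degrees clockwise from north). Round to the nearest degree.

312°

Three-point gradient (reference MW-1): Δ to MW-2 = (-40, -55, +0.2), Δ to MW-3 = (-40, -50, +0.1).
∂h/∂x = +0.02250, ∂h/∂y = -0.02000 (det = -200).
Flow direction (−∇h) has components (-0.02250 E, +0.02000 N).
Azimuth = atan2(E, N) = atan2(-0.02250, +0.02000) = 311.6° ≈ 312°.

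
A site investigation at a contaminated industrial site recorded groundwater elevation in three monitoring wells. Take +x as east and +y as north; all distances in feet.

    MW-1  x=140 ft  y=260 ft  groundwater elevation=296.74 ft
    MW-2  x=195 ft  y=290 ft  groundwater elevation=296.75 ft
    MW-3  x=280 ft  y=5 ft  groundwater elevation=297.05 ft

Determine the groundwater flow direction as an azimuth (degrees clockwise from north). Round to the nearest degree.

323°

Differences from MW-1: to MW-2 (Δx, Δy, Δh) = (55, 30, +0.01); to MW-3 = (140, -255, +0.31).
Determinant of the coordinate differences = 55·(-255) − 140·30 = -18225.
∂h/∂x = [(+0.01)·(-255) − (+0.31)·30] / -18225 = +0.0006502
∂h/∂y = [55·(+0.31) − 140·(+0.01)] / -18225 = -0.0008587
Flow direction (−∇h) has components (-0.0006502 E, +0.0008587 N).
Azimuth = atan2(E, N) = atan2(-0.0006502, +0.0008587) = 322.9° ≈ 323°.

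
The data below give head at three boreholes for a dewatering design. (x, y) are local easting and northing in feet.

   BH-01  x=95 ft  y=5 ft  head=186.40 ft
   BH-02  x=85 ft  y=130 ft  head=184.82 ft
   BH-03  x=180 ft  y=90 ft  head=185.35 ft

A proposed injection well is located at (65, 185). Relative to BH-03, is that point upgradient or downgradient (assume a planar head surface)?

downgradient

Taking BH-01 as reference: BH-02−BH-01 = (-10, 125, -1.58); BH-03−BH-01 = (85, 85, -1.05).
Solve a·Δx + b·Δy = Δh: det = (-10)·85 − 85·125 = -11475.
∂h/∂x = [(-1.58)·85 − (-1.05)·125] / -11475 = +0.0002658
∂h/∂y = [(-10)·(-1.05) − 85·(-1.58)] / -11475 = -0.01262
Head at (65, 185) = 186.40 + (+0.0002658)·(-30) + (-0.01262)·(180) = 184.12 ft.
That is lower than the 185.35 ft at BH-03, so the point is downgradient.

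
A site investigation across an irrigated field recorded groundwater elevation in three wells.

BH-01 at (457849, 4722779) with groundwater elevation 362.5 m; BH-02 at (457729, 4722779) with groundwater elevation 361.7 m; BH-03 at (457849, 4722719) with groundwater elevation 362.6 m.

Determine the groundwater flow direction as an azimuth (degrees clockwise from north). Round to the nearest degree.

∂h/∂x = (361.7 − 362.5) / (457729 − 457849) = +0.006667
∂h/∂y = (362.6 − 362.5) / (4722719 − 4722779) = -0.001667
Flow direction (−∇h) has components (-0.006667 E, +0.001667 N).
Azimuth = atan2(E, N) = atan2(-0.006667, +0.001667) = 284.0° ≈ 284°.

284°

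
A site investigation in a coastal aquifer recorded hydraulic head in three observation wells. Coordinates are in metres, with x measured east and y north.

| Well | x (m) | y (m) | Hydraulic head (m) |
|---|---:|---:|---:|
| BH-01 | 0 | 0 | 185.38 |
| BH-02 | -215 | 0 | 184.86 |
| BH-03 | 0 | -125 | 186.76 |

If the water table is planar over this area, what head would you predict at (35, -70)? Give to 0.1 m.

∂h/∂x = (184.86 − 185.38) / (-215 − 0) = +0.002419
∂h/∂y = (186.76 − 185.38) / (-125 − 0) = -0.01104
h(35, -70) = 185.38 + (+0.002419)·(35) + (-0.01104)·(-70) = 185.38 +0.085 +0.773 = 186.237 m.

186.2 m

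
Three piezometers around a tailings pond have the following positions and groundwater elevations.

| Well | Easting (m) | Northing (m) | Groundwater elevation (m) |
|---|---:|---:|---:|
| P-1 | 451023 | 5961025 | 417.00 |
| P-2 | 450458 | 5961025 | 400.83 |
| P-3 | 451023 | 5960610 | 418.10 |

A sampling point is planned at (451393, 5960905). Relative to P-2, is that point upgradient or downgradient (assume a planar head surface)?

upgradient

∂h/∂x = (400.83 − 417.00) / (450458 − 451023) = +0.02862
∂h/∂y = (418.10 − 417.00) / (5960610 − 5961025) = -0.002651
Head at (451393, 5960905) = 417.00 + (+0.02862)·(370) + (-0.002651)·(-120) = 427.91 m.
That is higher than the 400.83 m at P-2, so the point is upgradient.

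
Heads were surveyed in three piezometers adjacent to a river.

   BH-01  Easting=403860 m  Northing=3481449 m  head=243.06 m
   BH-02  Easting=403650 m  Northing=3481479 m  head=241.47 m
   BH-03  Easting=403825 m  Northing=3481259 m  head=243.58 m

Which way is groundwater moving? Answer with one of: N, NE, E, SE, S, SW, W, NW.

NW

With h = a·x + b·y + c and BH-01 as origin, the differences give:
  (-210)·a + 30·b = -1.59
  (-35)·a + (-190)·b = +0.52
Eliminate b (×(-190) and ×30, subtract): 40950·a = 286.500 → a = ∂h/∂x = +0.006996
Back-substitute: b = ∂h/∂y = -0.004026.
Flow = −∇h = (-0.006996 east, +0.004026 north), which points northwest.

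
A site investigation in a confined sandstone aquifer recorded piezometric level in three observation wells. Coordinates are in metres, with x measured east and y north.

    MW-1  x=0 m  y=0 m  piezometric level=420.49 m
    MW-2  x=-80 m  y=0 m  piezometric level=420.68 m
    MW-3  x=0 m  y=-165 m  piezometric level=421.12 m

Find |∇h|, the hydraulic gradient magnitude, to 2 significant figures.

0.0045

∂h/∂x = (420.68 − 420.49) / (-80 − 0) = -0.002375
∂h/∂y = (421.12 − 420.49) / (-165 − 0) = -0.003818
|∇h| = √(-0.002375² + -0.003818²) = 0.004496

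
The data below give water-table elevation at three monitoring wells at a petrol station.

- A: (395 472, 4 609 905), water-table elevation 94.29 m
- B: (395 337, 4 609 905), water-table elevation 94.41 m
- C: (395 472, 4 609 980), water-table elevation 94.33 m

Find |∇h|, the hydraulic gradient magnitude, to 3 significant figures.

∂h/∂x = (94.41 − 94.29) / (395337 − 395472) = -0.0008889
∂h/∂y = (94.33 − 94.29) / (4609980 − 4609905) = +0.0005333
|∇h| = √(-0.0008889² + 0.0005333²) = 0.001037

0.00104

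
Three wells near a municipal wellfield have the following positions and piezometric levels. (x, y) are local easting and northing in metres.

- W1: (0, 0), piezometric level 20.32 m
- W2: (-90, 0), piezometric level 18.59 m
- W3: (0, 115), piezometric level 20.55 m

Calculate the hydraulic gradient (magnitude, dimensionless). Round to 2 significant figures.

0.019

∂h/∂x = (18.59 − 20.32) / (-90 − 0) = +0.01922
∂h/∂y = (20.55 − 20.32) / (115 − 0) = +0.002000
|∇h| = √(0.01922² + 0.002000²) = 0.01932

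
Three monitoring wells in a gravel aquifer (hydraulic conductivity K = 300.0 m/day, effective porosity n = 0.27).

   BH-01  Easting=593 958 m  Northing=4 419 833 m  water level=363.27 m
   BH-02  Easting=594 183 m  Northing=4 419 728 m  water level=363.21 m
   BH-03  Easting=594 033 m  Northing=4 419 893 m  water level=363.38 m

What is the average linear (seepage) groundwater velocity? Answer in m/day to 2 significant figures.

Three-point gradient (reference BH-01): Δ to BH-02 = (225, -105, -0.06), Δ to BH-03 = (75, 60, +0.11).
∂h/∂x = +0.0003719, ∂h/∂y = +0.001368 (det = 21375).
|∇h| = √(0.0003719² + 0.001368²) = 0.001418
Seepage velocity v = K·i/n = 300.0 × 0.001418 / 0.27 = 1.576 m/day.

1.6 m/day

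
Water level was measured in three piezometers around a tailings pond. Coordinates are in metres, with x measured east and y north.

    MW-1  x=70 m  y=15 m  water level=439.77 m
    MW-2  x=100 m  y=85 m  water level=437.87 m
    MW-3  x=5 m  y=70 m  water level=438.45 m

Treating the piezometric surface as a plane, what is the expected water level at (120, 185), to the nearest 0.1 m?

Taking MW-1 as reference: MW-2−MW-1 = (30, 70, -1.90); MW-3−MW-1 = (-65, 55, -1.32).
Solve a·Δx + b·Δy = Δh: det = 30·55 − (-65)·70 = 6200.
∂h/∂x = [(-1.90)·55 − (-1.32)·70] / 6200 = -0.001952
∂h/∂y = [30·(-1.32) − (-65)·(-1.90)] / 6200 = -0.02631
h(120, 185) = 439.77 + (-0.001952)·(50) + (-0.02631)·(170) = 439.77 -0.098 -4.472 = 435.200 m.

435.2 m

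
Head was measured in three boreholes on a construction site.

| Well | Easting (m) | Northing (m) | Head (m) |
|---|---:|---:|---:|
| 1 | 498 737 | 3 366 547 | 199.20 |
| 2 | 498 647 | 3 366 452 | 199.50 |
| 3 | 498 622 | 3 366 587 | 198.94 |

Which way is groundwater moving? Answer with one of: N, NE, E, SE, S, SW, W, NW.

N

Three-point gradient (reference 1): Δ to 2 = (-90, -95, +0.30), Δ to 3 = (-115, 40, -0.26).
∂h/∂x = +0.0008744, ∂h/∂y = -0.003986 (det = -14525).
Flow = −∇h = (-0.0008744 east, +0.003986 north), which points north.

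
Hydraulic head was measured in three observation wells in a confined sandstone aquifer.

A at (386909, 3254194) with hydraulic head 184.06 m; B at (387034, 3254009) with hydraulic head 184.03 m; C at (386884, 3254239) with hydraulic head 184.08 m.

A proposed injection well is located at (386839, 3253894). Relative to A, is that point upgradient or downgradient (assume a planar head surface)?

downgradient

Taking A as reference: B−A = (125, -185, -0.03); C−A = (-25, 45, +0.02).
Solve a·Δx + b·Δy = Δh: det = 125·45 − (-25)·(-185) = 1000.
∂h/∂x = [(-0.03)·45 − (+0.02)·(-185)] / 1000 = +0.002350
∂h/∂y = [125·(+0.02) − (-25)·(-0.03)] / 1000 = +0.001750
Head at (386839, 3253894) = 184.06 + (+0.002350)·(-70) + (+0.001750)·(-300) = 183.37 m.
That is lower than the 184.06 m at A, so the point is downgradient.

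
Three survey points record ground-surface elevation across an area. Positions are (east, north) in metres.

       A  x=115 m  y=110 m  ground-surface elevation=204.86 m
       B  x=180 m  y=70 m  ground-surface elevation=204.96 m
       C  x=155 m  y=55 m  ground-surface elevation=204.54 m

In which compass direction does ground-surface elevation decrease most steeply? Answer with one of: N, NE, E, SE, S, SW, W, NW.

SW

With z = a·x + b·y + c and A as origin, the differences give:
  65·a + (-40)·b = +0.10
  40·a + (-55)·b = -0.32
Eliminate b (×(-55) and ×(-40), subtract): -1975·a = -18.300 → a = ∂z/∂x = +0.009266
Back-substitute: b = ∂z/∂y = +0.01256.
Steepest decrease is along −∇f = (-0.009266 E, -0.01256 N) → southwest.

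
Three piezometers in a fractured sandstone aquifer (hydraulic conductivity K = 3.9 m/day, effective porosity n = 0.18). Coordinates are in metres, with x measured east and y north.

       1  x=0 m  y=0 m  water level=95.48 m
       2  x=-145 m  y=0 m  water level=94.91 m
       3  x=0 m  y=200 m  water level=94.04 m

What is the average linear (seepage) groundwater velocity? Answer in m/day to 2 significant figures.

∂h/∂x = (94.91 − 95.48) / (-145 − 0) = +0.003931
∂h/∂y = (94.04 − 95.48) / (200 − 0) = -0.007200
|∇h| = √(0.003931² + -0.007200²) = 0.008203
Seepage velocity v = K·i/n = 3.9 × 0.008203 / 0.18 = 0.1777 m/day.

0.18 m/day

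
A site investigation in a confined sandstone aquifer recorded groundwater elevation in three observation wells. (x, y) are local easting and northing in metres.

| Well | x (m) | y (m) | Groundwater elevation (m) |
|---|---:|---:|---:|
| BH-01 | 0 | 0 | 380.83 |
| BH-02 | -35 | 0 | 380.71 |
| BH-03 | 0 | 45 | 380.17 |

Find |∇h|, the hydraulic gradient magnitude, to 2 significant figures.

∂h/∂x = (380.71 − 380.83) / (-35 − 0) = +0.003429
∂h/∂y = (380.17 − 380.83) / (45 − 0) = -0.01467
|∇h| = √(0.003429² + -0.01467²) = 0.01507

0.015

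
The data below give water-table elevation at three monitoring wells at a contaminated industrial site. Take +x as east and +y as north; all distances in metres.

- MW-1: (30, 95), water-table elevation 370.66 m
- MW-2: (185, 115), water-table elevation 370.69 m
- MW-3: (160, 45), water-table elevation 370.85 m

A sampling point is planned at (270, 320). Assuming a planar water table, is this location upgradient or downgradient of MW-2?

Taking MW-1 as reference: MW-2−MW-1 = (155, 20, +0.03); MW-3−MW-1 = (130, -50, +0.19).
Solve a·Δx + b·Δy = Δh: det = 155·(-50) − 130·20 = -10350.
∂h/∂x = [(+0.03)·(-50) − (+0.19)·20] / -10350 = +0.0005121
∂h/∂y = [155·(+0.19) − 130·(+0.03)] / -10350 = -0.002469
Head at (270, 320) = 370.66 + (+0.0005121)·(240) + (-0.002469)·(225) = 370.23 m.
That is lower than the 370.69 m at MW-2, so the point is downgradient.

downgradient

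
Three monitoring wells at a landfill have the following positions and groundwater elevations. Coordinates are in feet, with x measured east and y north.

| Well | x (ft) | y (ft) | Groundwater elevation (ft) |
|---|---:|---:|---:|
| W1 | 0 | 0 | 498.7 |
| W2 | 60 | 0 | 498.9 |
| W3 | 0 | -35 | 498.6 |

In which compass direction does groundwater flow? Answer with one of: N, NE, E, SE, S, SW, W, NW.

SW

∂h/∂x = (498.9 − 498.7) / (60 − 0) = +0.003333
∂h/∂y = (498.6 − 498.7) / (-35 − 0) = +0.002857
Flow = −∇h = (-0.003333 east, -0.002857 north), which points southwest.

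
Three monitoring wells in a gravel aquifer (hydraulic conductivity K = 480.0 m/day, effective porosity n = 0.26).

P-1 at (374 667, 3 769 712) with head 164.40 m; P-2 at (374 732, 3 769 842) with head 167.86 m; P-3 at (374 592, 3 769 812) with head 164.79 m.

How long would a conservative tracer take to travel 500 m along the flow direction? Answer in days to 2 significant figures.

11 days

With h = a·x + b·y + c and P-1 as origin, the differences give:
  65·a + 130·b = +3.46
  (-75)·a + 100·b = +0.39
Eliminate b (×100 and ×130, subtract): 16250·a = 295.300 → a = ∂h/∂x = +0.01817
Back-substitute: b = ∂h/∂y = +0.01753.
|∇h| = √(0.01817² + 0.01753²) = 0.02525
Seepage velocity v = K·i/n = 480.0 × 0.02525 / 0.26 = 46.62 m/day.
t = 500 / 46.62 = 10.73 days.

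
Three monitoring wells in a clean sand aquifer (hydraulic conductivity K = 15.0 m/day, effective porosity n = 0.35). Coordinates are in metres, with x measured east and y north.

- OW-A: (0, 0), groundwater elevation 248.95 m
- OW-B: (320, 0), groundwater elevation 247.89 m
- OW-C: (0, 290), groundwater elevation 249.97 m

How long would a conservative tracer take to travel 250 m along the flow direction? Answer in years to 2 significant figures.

3.3 years

∂h/∂x = (247.89 − 248.95) / (320 − 0) = -0.003313
∂h/∂y = (249.97 − 248.95) / (290 − 0) = +0.003517
|∇h| = √(-0.003313² + 0.003517²) = 0.004832
Seepage velocity v = K·i/n = 15.0 × 0.004832 / 0.35 = 0.2071 m/day.
t = 250 / 0.2071 = 1207 days = 3.3 years.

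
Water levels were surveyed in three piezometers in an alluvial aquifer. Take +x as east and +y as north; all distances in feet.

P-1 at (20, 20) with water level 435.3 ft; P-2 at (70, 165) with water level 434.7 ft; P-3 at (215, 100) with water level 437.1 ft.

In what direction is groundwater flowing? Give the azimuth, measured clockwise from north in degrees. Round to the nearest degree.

304°

With h = a·x + b·y + c and P-1 as origin, the differences give:
  50·a + 145·b = -0.6
  195·a + 80·b = +1.8
Eliminate b (×80 and ×145, subtract): -24275·a = -309.00 → a = ∂h/∂x = +0.01273
Back-substitute: b = ∂h/∂y = -0.008527.
Flow direction (−∇h) has components (-0.01273 E, +0.008527 N).
Azimuth = atan2(E, N) = atan2(-0.01273, +0.008527) = 303.8° ≈ 304°.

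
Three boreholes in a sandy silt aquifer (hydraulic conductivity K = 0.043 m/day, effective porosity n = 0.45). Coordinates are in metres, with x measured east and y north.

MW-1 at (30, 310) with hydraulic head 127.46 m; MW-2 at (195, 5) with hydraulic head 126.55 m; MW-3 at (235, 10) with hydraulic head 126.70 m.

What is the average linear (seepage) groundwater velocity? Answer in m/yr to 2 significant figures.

With h = a·x + b·y + c and MW-1 as origin, the differences give:
  165·a + (-305)·b = -0.91
  205·a + (-300)·b = -0.76
Eliminate b (×(-300) and ×(-305), subtract): 13025·a = 41.200 → a = ∂h/∂x = +0.003163
Back-substitute: b = ∂h/∂y = +0.004695.
|∇h| = √(0.003163² + 0.004695²) = 0.005661
Seepage velocity v = K·i/n = 0.043 × 0.005661 / 0.45 = 0.0005409 m/day = 0.1976 m/yr.

0.20 m/yr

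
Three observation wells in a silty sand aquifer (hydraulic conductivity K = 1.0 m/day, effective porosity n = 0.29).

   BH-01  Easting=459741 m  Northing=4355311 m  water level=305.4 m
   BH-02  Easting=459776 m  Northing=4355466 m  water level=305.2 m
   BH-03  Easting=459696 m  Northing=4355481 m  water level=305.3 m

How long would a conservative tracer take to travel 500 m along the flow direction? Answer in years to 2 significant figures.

230 years

Differences from BH-01: to BH-02 (Δx, Δy, Δh) = (35, 155, -0.2); to BH-03 = (-45, 170, -0.1).
Determinant of the coordinate differences = 35·170 − (-45)·155 = 12925.
∂h/∂x = [(-0.2)·170 − (-0.1)·155] / 12925 = -0.001431
∂h/∂y = [35·(-0.1) − (-45)·(-0.2)] / 12925 = -0.0009671
|∇h| = √(-0.001431² + -0.0009671²) = 0.001727
Seepage velocity v = K·i/n = 1.0 × 0.001727 / 0.29 = 0.005955 m/day.
t = 500 / 0.005955 = 8.396e+04 days = 230 years.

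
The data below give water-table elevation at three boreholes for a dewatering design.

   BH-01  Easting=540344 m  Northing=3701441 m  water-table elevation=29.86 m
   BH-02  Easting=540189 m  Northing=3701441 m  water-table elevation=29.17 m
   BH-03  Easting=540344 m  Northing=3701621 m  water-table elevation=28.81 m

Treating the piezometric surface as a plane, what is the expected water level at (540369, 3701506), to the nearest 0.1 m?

29.6 m

∂h/∂x = (29.17 − 29.86) / (540189 − 540344) = +0.004452
∂h/∂y = (28.81 − 29.86) / (3701621 − 3701441) = -0.005833
h(540369, 3701506) = 29.86 + (+0.004452)·(25) + (-0.005833)·(65) = 29.86 +0.111 -0.379 = 29.592 m.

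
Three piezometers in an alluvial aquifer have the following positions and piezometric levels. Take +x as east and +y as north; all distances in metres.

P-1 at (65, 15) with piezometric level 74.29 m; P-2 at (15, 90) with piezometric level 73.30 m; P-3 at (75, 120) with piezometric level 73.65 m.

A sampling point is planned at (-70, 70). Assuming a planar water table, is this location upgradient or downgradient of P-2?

downgradient

Taking P-1 as reference: P-2−P-1 = (-50, 75, -0.99); P-3−P-1 = (10, 105, -0.64).
Determinant of the coordinate differences = (-50)·105 − 10·75 = -6000.
∂h/∂x = [(-0.99)·105 − (-0.64)·75] / -6000 = +0.009325
∂h/∂y = [(-50)·(-0.64) − 10·(-0.99)] / -6000 = -0.006983
Head at (-70, 70) = 74.29 + (+0.009325)·(-135) + (-0.006983)·(55) = 72.65 m.
That is lower than the 73.30 m at P-2, so the point is downgradient.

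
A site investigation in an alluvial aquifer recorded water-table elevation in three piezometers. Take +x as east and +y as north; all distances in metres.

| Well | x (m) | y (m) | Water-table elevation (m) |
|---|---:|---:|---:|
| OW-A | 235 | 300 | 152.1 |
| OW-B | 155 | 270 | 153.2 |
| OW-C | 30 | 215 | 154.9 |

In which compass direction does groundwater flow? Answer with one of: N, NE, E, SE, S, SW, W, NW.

E

Taking OW-A as reference: OW-B−OW-A = (-80, -30, +1.1); OW-C−OW-A = (-205, -85, +2.8).
Solve a·Δx + b·Δy = Δh: det = (-80)·(-85) − (-205)·(-30) = 650.
∂h/∂x = [(+1.1)·(-85) − (+2.8)·(-30)] / 650 = -0.01462
∂h/∂y = [(-80)·(+2.8) − (-205)·(+1.1)] / 650 = +0.002308
Flow = −∇h = (+0.01462 east, -0.002308 north), which points east.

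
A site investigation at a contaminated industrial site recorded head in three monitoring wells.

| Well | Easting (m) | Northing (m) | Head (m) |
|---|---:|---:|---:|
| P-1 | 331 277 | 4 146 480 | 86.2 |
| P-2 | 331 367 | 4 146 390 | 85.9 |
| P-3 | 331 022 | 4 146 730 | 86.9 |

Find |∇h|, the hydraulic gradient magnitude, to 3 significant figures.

0.0401

Taking P-1 as reference: P-2−P-1 = (90, -90, -0.3); P-3−P-1 = (-255, 250, +0.7).
Determinant of the coordinate differences = 90·250 − (-255)·(-90) = -450.
∂h/∂x = [(-0.3)·250 − (+0.7)·(-90)] / -450 = +0.02667
∂h/∂y = [90·(+0.7) − (-255)·(-0.3)] / -450 = +0.03000
|∇h| = √(0.02667² + 0.03000²) = 0.04014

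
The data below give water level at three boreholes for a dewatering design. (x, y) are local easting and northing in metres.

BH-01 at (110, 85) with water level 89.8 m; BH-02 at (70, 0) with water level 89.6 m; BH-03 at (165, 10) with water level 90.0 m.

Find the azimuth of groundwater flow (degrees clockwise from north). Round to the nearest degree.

Three-point gradient (reference BH-01): Δ to BH-02 = (-40, -85, -0.2), Δ to BH-03 = (55, -75, +0.2).
∂h/∂x = +0.004169, ∂h/∂y = +0.0003909 (det = 7675).
Flow direction (−∇h) has components (-0.004169 E, -0.0003909 N).
Azimuth = atan2(E, N) = atan2(-0.004169, -0.0003909) = 264.6° ≈ 265°.

265°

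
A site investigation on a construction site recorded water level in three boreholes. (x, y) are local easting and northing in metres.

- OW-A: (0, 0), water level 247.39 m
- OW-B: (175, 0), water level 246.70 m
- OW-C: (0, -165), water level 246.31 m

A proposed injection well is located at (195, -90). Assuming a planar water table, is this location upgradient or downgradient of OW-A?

∂h/∂x = (246.70 − 247.39) / (175 − 0) = -0.003943
∂h/∂y = (246.31 − 247.39) / (-165 − 0) = +0.006545
Head at (195, -90) = 247.39 + (-0.003943)·(195) + (+0.006545)·(-90) = 246.03 m.
That is lower than the 247.39 m at OW-A, so the point is downgradient.

downgradient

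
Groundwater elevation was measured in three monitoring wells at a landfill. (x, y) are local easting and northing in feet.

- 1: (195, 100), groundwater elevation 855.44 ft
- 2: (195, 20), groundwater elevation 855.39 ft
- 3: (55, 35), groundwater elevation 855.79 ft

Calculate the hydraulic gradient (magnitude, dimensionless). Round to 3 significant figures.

Taking 1 as reference: 2−1 = (0, -80, -0.05); 3−1 = (-140, -65, +0.35).
Solve a·Δx + b·Δy = Δh: det = 0·(-65) − (-140)·(-80) = -11200.
∂h/∂x = [(-0.05)·(-65) − (+0.35)·(-80)] / -11200 = -0.002790
∂h/∂y = [0·(+0.35) − (-140)·(-0.05)] / -11200 = +0.0006250
|∇h| = √(-0.002790² + 0.0006250²) = 0.002859

0.00286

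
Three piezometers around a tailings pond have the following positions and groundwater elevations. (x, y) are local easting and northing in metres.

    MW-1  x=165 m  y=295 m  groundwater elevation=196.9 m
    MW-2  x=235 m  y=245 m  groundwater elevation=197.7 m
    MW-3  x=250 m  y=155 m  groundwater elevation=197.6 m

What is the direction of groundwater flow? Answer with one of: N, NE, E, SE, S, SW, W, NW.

Three-point gradient (reference MW-1): Δ to MW-2 = (70, -50, +0.8), Δ to MW-3 = (85, -140, +0.7).
∂h/∂x = +0.01387, ∂h/∂y = +0.003423 (det = -5550).
Flow = −∇h = (-0.01387 east, -0.003423 north), which points west.

W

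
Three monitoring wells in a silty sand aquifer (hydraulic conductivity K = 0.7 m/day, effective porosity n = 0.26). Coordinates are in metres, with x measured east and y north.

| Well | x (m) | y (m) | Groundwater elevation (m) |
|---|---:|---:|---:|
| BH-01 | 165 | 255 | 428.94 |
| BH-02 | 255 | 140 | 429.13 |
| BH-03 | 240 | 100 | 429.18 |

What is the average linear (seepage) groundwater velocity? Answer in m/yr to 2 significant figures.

1.4 m/yr

With h = a·x + b·y + c and BH-01 as origin, the differences give:
  90·a + (-115)·b = +0.19
  75·a + (-155)·b = +0.24
Eliminate b (×(-155) and ×(-115), subtract): -5325·a = -1.850 → a = ∂h/∂x = +0.0003474
Back-substitute: b = ∂h/∂y = -0.001380.
|∇h| = √(0.0003474² + -0.001380²) = 0.001423
Seepage velocity v = K·i/n = 0.7 × 0.001423 / 0.26 = 0.003831 m/day = 1.399 m/yr.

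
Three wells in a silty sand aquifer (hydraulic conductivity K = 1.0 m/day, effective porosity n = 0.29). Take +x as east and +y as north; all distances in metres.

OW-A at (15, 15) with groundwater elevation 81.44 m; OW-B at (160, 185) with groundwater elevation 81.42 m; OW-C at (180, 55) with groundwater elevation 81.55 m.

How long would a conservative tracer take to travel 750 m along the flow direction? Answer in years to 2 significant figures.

With h = a·x + b·y + c and OW-A as origin, the differences give:
  145·a + 170·b = -0.02
  165·a + 40·b = +0.11
Eliminate b (×40 and ×170, subtract): -22250·a = -19.500 → a = ∂h/∂x = +0.0008764
Back-substitute: b = ∂h/∂y = -0.0008652.
|∇h| = √(0.0008764² + -0.0008652²) = 0.001232
Seepage velocity v = K·i/n = 1.0 × 0.001232 / 0.29 = 0.004248 m/day.
t = 750 / 0.004248 = 1.766e+05 days = 484 years.

480 years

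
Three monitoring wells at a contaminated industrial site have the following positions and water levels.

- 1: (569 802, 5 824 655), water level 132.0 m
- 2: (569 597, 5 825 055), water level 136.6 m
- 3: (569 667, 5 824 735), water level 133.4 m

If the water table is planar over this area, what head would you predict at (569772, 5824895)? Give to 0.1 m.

Differences from 1: to 2 (Δx, Δy, Δh) = (-205, 400, +4.6); to 3 = (-135, 80, +1.4).
Determinant of the coordinate differences = (-205)·80 − (-135)·400 = 37600.
∂h/∂x = [(+4.6)·80 − (+1.4)·400] / 37600 = -0.005106
∂h/∂y = [(-205)·(+1.4) − (-135)·(+4.6)] / 37600 = +0.008883
h(569772, 5824895) = 132.0 + (-0.005106)·(-30) + (+0.008883)·(240) = 132.0 +0.153 +2.132 = 134.285 m.

134.3 m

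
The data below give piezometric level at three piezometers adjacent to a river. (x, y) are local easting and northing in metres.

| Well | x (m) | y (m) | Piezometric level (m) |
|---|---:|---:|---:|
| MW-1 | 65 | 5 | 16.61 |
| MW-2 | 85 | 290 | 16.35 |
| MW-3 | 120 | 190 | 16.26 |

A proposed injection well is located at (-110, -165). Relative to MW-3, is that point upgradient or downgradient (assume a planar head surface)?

upgradient

Differences from MW-1: to MW-2 (Δx, Δy, Δh) = (20, 285, -0.26); to MW-3 = (55, 185, -0.35).
Determinant of the coordinate differences = 20·185 − 55·285 = -11975.
∂h/∂x = [(-0.26)·185 − (-0.35)·285] / -11975 = -0.004313
∂h/∂y = [20·(-0.35) − 55·(-0.26)] / -11975 = -0.0006096
Head at (-110, -165) = 16.61 + (-0.004313)·(-175) + (-0.0006096)·(-170) = 17.47 m.
That is higher than the 16.26 m at MW-3, so the point is upgradient.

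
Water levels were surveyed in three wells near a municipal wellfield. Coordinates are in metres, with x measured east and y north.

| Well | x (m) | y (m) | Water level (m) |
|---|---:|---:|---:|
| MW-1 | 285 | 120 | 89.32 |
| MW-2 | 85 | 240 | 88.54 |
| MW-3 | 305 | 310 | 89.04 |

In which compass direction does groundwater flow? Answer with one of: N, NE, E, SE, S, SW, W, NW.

NW

With h = a·x + b·y + c and MW-1 as origin, the differences give:
  (-200)·a + 120·b = -0.78
  20·a + 190·b = -0.28
Eliminate b (×190 and ×120, subtract): -40400·a = -114.600 → a = ∂h/∂x = +0.002837
Back-substitute: b = ∂h/∂y = -0.001772.
Flow = −∇h = (-0.002837 east, +0.001772 north), which points northwest.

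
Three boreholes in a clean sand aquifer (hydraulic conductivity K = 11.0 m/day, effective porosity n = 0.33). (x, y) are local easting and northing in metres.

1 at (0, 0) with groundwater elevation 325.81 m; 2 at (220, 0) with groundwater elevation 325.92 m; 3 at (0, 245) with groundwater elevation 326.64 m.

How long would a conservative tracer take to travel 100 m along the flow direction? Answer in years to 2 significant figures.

2.4 years

∂h/∂x = (325.92 − 325.81) / (220 − 0) = +0.0005000
∂h/∂y = (326.64 − 325.81) / (245 − 0) = +0.003388
|∇h| = √(0.0005000² + 0.003388²) = 0.003425
Seepage velocity v = K·i/n = 11.0 × 0.003425 / 0.33 = 0.1142 m/day.
t = 100 / 0.1142 = 875.7 days = 2.4 years.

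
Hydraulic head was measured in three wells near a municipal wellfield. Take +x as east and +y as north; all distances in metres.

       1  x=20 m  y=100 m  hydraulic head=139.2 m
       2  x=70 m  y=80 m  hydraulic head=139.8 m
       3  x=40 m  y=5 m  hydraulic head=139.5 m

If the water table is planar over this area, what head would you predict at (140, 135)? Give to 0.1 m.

Taking 1 as reference: 2−1 = (50, -20, +0.6); 3−1 = (20, -95, +0.3).
Determinant of the coordinate differences = 50·(-95) − 20·(-20) = -4350.
∂h/∂x = [(+0.6)·(-95) − (+0.3)·(-20)] / -4350 = +0.01172
∂h/∂y = [50·(+0.3) − 20·(+0.6)] / -4350 = -0.0006897
h(140, 135) = 139.2 + (+0.01172)·(120) + (-0.0006897)·(35) = 139.2 +1.407 -0.024 = 140.583 m.

140.6 m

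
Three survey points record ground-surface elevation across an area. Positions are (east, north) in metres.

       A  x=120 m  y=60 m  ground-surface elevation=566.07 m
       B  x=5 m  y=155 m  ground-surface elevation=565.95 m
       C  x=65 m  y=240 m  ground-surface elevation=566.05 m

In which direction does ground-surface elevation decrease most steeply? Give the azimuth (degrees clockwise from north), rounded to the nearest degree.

With z = a·x + b·y + c and A as origin, the differences give:
  (-115)·a + 95·b = -0.12
  (-55)·a + 180·b = -0.02
Eliminate b (×180 and ×95, subtract): -15475·a = -19.700 → a = ∂z/∂x = +0.001273
Back-substitute: b = ∂z/∂y = +0.0002779.
Steepest decrease is along −∇f: components (-0.001273 E, -0.0002779 N).
Azimuth = atan2(-0.001273, -0.0002779) = 257.7° ≈ 258°.

258°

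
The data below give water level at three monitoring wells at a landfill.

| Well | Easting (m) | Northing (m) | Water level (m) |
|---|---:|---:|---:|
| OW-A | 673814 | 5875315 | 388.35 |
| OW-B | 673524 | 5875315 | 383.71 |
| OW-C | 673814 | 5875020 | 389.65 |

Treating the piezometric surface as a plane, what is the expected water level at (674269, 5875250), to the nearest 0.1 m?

395.9 m

∂h/∂x = (383.71 − 388.35) / (673524 − 673814) = +0.01600
∂h/∂y = (389.65 − 388.35) / (5875020 − 5875315) = -0.004407
h(674269, 5875250) = 388.35 + (+0.01600)·(455) + (-0.004407)·(-65) = 388.35 +7.280 +0.286 = 395.916 m.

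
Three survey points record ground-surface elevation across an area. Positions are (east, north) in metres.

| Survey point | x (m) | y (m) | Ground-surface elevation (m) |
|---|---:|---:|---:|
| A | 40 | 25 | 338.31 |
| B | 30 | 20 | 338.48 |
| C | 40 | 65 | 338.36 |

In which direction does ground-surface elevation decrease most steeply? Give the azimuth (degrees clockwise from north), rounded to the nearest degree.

Taking A as reference: B−A = (-10, -5, +0.17); C−A = (0, 40, +0.05).
Solve a·Δx + b·Δy = Δz: det = (-10)·40 − 0·(-5) = -400.
∂z/∂x = [(+0.17)·40 − (+0.05)·(-5)] / -400 = -0.01763
∂z/∂y = [(-10)·(+0.05) − 0·(+0.17)] / -400 = +0.001250
Steepest decrease is along −∇f: components (+0.01763 E, -0.001250 N).
Azimuth = atan2(+0.01763, -0.001250) = 94.1° ≈ 094°.

094°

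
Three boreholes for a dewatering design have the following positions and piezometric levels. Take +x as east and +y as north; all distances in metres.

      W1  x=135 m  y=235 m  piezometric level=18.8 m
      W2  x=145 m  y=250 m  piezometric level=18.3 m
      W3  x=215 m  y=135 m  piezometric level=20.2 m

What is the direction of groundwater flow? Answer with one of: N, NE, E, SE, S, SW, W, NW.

Three-point gradient (reference W1): Δ to W2 = (10, 15, -0.5), Δ to W3 = (80, -100, +1.4).
∂h/∂x = -0.01318, ∂h/∂y = -0.02455 (det = -2200).
Flow = −∇h = (+0.01318 east, +0.02455 north), which points northeast.

NE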